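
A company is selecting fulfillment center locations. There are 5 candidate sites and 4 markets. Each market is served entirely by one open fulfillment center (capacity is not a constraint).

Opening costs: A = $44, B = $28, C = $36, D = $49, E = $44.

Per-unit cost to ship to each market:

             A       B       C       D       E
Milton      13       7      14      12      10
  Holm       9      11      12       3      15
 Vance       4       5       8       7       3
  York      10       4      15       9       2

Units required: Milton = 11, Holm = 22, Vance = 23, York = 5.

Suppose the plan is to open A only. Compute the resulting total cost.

Each market is assigned to its cheapest site among the open ones.
{A}: Milton→A 13·11=143, Holm→A 9·22=198, Vance→A 4·23=92, York→A 10·5=50. Service 483; fixed 44; total 527.

Total cost: 527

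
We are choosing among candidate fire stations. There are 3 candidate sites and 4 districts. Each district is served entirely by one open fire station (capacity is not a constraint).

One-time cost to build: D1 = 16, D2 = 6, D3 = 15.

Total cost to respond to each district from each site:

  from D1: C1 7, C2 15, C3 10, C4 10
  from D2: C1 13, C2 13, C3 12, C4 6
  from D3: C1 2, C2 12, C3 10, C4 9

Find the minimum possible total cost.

For any fixed open set, each district goes to its cheapest open site; total = fixed + service.
{D3}: C1→D3 2, C2→D3 12, C3→D3 10, C4→D3 9. Service 33; fixed 15; total 48.
{D2}: service 44 + fixed 6 = 50
{D2, D3}: C1→D3 2, C2→D3 12, C3→D3 10, C4→D2 6. Service 30; fixed 21; total 51.
{D1, D2, D3}: service 30 + fixed 37 = 67
No other subset beats 48.

Minimum total cost: 48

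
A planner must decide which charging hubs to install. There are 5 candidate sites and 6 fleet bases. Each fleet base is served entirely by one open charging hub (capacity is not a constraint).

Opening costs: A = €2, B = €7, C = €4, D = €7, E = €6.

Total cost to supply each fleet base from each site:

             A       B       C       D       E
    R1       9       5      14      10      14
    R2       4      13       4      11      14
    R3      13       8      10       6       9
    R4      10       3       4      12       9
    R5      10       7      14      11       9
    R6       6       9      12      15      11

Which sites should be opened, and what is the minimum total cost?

Open A and B; minimum total cost 42.

For any fixed open set, each fleet base goes to its cheapest open site; total = fixed + service.
{A, B}: R1→B 5, R2→A 4, R3→B 8, R4→B 3, R5→B 7, R6→A 6. Service 33; fixed 9; total 42.
{A, B, C}: R1→B 5, R2→A 4, R3→B 8, R4→B 3, R5→B 7, R6→A 6. Service 33; fixed 13; total 46.
{A, B, D}: R1→B 5, R2→A 4, R3→D 6, R4→B 3, R5→B 7, R6→A 6. Service 31; fixed 16; total 47.
{A, B, C, D, E}: service 31 + fixed 26 = 57
No other subset beats 42.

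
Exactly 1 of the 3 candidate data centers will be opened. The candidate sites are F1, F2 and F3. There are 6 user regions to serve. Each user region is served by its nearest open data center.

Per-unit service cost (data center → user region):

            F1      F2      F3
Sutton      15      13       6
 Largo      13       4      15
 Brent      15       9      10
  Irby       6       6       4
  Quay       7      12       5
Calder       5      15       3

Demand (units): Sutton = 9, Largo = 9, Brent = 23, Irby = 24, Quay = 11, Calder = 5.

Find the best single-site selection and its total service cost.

Choose F3 only; total service cost 585.

With exactly 1 open, each user region uses its cheapest among the chosen.
{F3}: Sutton→F3 6·9=54, Largo→F3 15·9=135, Brent→F3 10·23=230, Irby→F3 4·24=96, Quay→F3 5·11=55, Calder→F3 3·5=15. Service cost 585.
{F2}: service cost 711
{F1}: service cost 843
Among all 3 size-1 choices, {F3} is lowest.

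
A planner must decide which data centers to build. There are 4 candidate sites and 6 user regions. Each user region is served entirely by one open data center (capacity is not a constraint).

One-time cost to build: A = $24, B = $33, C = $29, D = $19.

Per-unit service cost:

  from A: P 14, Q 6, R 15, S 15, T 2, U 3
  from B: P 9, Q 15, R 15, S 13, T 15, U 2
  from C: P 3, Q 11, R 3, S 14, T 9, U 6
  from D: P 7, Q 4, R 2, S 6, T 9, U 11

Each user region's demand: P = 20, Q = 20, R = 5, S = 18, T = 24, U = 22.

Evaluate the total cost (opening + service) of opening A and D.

Each user region is assigned to its cheapest site among the open ones.
{A, D}: P→D 7·20=140, Q→D 4·20=80, R→D 2·5=10, S→D 6·18=108, T→A 2·24=48, U→A 3·22=66. Service 452; fixed 43; total 495.

Total cost: 495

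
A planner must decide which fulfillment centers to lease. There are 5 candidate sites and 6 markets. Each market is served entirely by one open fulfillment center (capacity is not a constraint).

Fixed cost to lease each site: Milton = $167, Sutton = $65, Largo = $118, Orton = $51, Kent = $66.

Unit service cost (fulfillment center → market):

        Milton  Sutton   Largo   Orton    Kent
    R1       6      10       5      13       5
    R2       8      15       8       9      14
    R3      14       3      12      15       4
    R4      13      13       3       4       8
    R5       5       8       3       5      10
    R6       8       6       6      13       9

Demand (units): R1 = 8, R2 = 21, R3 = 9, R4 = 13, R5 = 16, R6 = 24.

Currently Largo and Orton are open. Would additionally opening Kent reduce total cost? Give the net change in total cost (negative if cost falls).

Yes — net change −6 (cost falls by 6).

Current service cost with {Largo, Orton}: 547.
Adding Kent: each market re-picks its cheapest; new service cost 475, saving 72.
Extra fixed cost: 66. Net change = 66 − 72 = -6.
(Totals: 716 → 710.)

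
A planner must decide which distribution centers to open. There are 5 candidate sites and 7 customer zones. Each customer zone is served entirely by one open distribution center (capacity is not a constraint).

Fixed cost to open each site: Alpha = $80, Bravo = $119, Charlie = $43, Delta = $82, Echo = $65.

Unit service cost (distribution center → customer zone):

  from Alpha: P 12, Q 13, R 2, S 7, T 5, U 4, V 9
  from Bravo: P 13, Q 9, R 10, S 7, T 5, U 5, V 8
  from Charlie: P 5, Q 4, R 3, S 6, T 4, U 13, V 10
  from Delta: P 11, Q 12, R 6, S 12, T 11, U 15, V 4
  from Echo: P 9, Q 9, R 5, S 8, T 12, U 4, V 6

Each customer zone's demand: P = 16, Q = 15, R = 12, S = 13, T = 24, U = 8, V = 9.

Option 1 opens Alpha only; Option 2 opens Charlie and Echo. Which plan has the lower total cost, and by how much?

Option 2 is cheaper by 271.

Option 1: {Alpha}: P→Alpha 12·16=192, Q→Alpha 13·15=195, R→Alpha 2·12=24, S→Alpha 7·13=91, T→Alpha 5·24=120, U→Alpha 4·8=32, V→Alpha 9·9=81. Service 735; fixed 80; total 815.
Option 2: {Charlie, Echo}: P→Charlie 5·16=80, Q→Charlie 4·15=60, R→Charlie 3·12=36, S→Charlie 6·13=78, T→Charlie 4·24=96, U→Echo 4·8=32, V→Echo 6·9=54. Service 436; fixed 108; total 544.
Difference: |815 − 544| = 271.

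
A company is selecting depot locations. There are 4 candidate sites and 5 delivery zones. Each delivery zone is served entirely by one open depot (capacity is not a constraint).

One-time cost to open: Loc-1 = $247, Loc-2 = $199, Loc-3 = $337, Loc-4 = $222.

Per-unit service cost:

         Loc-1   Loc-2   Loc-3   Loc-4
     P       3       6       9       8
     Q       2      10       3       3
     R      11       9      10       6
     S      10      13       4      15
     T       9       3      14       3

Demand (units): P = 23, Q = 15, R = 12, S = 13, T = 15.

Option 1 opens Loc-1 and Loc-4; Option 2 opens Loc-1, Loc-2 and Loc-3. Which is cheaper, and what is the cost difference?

Option 1 is cheaper by 272.

Option 1: {Loc-1, Loc-4}: P→Loc-1 3·23=69, Q→Loc-1 2·15=30, R→Loc-4 6·12=72, S→Loc-1 10·13=130, T→Loc-4 3·15=45. Service 346; fixed 469; total 815.
Option 2: {Loc-1, Loc-2, Loc-3}: P→Loc-1 3·23=69, Q→Loc-1 2·15=30, R→Loc-2 9·12=108, S→Loc-3 4·13=52, T→Loc-2 3·15=45. Service 304; fixed 783; total 1087.
Difference: |815 − 1087| = 272.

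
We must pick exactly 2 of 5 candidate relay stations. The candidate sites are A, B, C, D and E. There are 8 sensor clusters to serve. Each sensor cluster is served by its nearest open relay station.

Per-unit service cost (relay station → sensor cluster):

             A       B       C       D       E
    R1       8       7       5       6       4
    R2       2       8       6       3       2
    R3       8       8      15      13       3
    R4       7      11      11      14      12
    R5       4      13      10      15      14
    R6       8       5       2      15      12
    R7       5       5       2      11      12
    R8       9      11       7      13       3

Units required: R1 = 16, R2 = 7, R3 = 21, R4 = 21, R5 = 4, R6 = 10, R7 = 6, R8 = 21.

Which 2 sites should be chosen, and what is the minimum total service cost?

Choose A and E; total service cost 477.

With exactly 2 open, each sensor cluster uses its cheapest among the chosen.
{A, E}: R1→E 4·16=64, R2→A 2·7=14, R3→E 3·21=63, R4→A 7·21=147, R5→A 4·4=16, R6→A 8·10=80, R7→A 5·6=30, R8→E 3·21=63. Service cost 477.
{C, E}: service cost 507
{B, E}: service cost 567
Among all 10 size-2 choices, {A, E} is lowest.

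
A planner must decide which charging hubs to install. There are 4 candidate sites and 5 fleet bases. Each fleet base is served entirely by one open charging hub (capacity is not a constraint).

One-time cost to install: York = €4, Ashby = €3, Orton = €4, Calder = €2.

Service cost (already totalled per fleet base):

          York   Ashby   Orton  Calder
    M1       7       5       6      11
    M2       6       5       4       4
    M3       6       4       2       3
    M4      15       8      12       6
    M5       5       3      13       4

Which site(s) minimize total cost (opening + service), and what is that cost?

For any fixed open set, each fleet base goes to its cheapest open site; total = fixed + service.
{Ashby, Calder}: M1→Ashby 5, M2→Calder 4, M3→Calder 3, M4→Calder 6, M5→Ashby 3. Service 21; fixed 5; total 26.
{Ashby}: M1→Ashby 5, M2→Ashby 5, M3→Ashby 4, M4→Ashby 8, M5→Ashby 3. Service 25; fixed 3; total 28.
{Orton, Calder}: service 22 + fixed 6 = 28
{York, Ashby, Orton, Calder}: service 20 + fixed 13 = 33
(All 15 nonempty subsets were checked; Ashby and Calder is lowest.)

Open Ashby and Calder; minimum total cost 26.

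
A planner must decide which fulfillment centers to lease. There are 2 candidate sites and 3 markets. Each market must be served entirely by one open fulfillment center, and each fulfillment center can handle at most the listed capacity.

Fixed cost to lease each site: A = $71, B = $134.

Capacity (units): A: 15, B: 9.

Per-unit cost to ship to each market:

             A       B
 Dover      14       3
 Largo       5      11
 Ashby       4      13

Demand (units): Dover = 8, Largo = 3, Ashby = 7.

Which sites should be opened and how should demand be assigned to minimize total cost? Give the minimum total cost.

Open {A, B}: Dover→B 3·8=24, Largo→A 5·3=15, Ashby→A 4·7=28.
Loads: A carries 10/15, B carries 8/9. Service 67; fixed 205; total 272.
Next best feasible plan costs 378.

Minimum total cost: 272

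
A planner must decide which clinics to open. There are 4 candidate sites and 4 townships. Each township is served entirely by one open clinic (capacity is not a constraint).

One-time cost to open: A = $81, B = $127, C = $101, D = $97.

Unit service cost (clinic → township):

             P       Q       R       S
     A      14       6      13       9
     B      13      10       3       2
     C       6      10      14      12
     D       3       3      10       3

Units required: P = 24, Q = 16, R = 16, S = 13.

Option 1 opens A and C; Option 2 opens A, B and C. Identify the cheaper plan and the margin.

Option 2 is cheaper by 124.

Option 1: {A, C}: P→C 6·24=144, Q→A 6·16=96, R→A 13·16=208, S→A 9·13=117. Service 565; fixed 182; total 747.
Option 2: {A, B, C}: P→C 6·24=144, Q→A 6·16=96, R→B 3·16=48, S→B 2·13=26. Service 314; fixed 309; total 623.
Difference: |747 − 623| = 124.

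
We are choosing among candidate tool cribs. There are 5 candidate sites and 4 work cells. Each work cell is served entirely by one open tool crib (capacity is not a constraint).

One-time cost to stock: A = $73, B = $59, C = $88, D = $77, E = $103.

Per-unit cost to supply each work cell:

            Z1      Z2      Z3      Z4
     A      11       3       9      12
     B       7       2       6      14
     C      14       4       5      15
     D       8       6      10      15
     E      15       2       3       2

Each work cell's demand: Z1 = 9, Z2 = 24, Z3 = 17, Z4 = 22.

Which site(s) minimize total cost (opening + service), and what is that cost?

Open B and E; minimum total cost 368.

For any fixed open set, each work cell goes to its cheapest open site; total = fixed + service.
{B, E}: Z1→B 7·9=63, Z2→B 2·24=48, Z3→E 3·17=51, Z4→E 2·22=44. Service 206; fixed 162; total 368.
{E}: service 278 + fixed 103 = 381
{D, E}: Z1→D 8·9=72, Z2→E 2·24=48, Z3→E 3·17=51, Z4→E 2·22=44. Service 215; fixed 180; total 395.
{A, B, C, D, E}: Z1→B 7·9=63, Z2→B 2·24=48, Z3→E 3·17=51, Z4→E 2·22=44. Service 206; fixed 400; total 606.
No other subset beats 368.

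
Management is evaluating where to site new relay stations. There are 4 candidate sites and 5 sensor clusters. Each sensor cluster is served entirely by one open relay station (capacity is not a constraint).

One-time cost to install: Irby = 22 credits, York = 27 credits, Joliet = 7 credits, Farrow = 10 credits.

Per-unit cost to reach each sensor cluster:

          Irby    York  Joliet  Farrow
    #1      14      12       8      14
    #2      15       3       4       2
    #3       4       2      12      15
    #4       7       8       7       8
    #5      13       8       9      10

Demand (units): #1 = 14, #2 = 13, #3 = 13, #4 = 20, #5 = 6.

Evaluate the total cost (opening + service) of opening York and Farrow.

Total cost: 465

Each sensor cluster is assigned to its cheapest site among the open ones.
{York, Farrow}: #1→York 12·14=168, #2→Farrow 2·13=26, #3→York 2·13=26, #4→York 8·20=160, #5→York 8·6=48. Service 428; fixed 37; total 465.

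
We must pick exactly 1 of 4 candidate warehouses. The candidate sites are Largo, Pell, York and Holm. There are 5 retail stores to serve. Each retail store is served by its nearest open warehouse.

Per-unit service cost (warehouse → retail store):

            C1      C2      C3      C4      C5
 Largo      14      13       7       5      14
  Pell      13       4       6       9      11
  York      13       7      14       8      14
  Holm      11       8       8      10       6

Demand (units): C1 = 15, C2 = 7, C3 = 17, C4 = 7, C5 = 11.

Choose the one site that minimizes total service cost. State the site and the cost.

Choose Holm only; total service cost 493.

With exactly 1 open, each retail store uses its cheapest among the chosen.
{Holm}: C1→Holm 11·15=165, C2→Holm 8·7=56, C3→Holm 8·17=136, C4→Holm 10·7=70, C5→Holm 6·11=66. Service cost 493.
{Pell}: service cost 509
{Largo}: service cost 609
Among all 4 size-1 choices, {Holm} is lowest.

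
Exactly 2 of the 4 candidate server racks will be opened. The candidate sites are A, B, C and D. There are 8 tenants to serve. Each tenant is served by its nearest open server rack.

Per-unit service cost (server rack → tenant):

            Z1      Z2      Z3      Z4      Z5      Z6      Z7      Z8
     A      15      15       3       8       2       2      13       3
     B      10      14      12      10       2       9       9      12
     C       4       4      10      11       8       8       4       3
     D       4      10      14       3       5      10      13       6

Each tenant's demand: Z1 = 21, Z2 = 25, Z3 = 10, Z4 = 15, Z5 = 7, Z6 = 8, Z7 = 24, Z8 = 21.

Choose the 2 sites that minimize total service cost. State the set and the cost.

With exactly 2 open, each tenant uses its cheapest among the chosen.
{A, C}: Z1→C 4·21=84, Z2→C 4·25=100, Z3→A 3·10=30, Z4→A 8·15=120, Z5→A 2·7=14, Z6→A 2·8=16, Z7→C 4·24=96, Z8→A 3·21=63. Service cost 523.
{C, D}: service cost 587
{B, C}: service cost 671
Among all 6 size-2 choices, {A, C} is lowest.

Choose A and C; total service cost 523.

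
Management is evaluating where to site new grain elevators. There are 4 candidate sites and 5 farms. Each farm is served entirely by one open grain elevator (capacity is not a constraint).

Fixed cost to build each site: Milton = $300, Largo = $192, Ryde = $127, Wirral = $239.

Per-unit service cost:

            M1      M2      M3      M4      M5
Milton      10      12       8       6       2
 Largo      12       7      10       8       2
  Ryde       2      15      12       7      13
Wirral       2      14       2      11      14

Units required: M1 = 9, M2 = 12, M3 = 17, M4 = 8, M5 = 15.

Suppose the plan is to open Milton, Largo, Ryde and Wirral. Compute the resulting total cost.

Total cost: 1072

Each farm is assigned to its cheapest site among the open ones.
{Milton, Largo, Ryde, Wirral}: M1→Ryde 2·9=18, M2→Largo 7·12=84, M3→Wirral 2·17=34, M4→Milton 6·8=48, M5→Milton 2·15=30. Service 214; fixed 858; total 1072.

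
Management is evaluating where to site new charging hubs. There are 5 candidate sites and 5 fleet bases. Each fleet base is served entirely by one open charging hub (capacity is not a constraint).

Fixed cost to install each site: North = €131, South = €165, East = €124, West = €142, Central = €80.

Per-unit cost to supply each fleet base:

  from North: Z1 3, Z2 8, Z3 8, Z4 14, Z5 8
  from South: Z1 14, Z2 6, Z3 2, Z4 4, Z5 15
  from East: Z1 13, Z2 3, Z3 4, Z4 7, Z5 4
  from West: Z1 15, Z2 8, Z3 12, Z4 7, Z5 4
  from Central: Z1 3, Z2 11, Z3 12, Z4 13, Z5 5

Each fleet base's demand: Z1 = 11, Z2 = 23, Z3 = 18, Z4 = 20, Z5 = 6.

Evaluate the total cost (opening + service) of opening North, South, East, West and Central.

Total cost: 884

Each fleet base is assigned to its cheapest site among the open ones.
{North, South, East, West, Central}: Z1→North 3·11=33, Z2→East 3·23=69, Z3→South 2·18=36, Z4→South 4·20=80, Z5→East 4·6=24. Service 242; fixed 642; total 884.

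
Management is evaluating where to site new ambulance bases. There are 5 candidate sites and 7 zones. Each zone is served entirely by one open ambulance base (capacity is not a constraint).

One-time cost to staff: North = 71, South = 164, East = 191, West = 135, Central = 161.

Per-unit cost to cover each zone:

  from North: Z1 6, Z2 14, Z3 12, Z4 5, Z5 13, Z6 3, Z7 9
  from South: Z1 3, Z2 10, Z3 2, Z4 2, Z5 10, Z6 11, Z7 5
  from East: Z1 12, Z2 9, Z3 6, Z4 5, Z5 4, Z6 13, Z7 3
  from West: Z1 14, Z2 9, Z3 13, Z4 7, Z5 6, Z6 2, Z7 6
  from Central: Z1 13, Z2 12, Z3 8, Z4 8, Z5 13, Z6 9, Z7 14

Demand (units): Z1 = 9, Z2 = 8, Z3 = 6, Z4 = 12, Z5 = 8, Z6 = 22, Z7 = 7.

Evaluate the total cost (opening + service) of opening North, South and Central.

Total cost: 720

Each zone is assigned to its cheapest site among the open ones.
{North, South, Central}: Z1→South 3·9=27, Z2→South 10·8=80, Z3→South 2·6=12, Z4→South 2·12=24, Z5→South 10·8=80, Z6→North 3·22=66, Z7→South 5·7=35. Service 324; fixed 396; total 720.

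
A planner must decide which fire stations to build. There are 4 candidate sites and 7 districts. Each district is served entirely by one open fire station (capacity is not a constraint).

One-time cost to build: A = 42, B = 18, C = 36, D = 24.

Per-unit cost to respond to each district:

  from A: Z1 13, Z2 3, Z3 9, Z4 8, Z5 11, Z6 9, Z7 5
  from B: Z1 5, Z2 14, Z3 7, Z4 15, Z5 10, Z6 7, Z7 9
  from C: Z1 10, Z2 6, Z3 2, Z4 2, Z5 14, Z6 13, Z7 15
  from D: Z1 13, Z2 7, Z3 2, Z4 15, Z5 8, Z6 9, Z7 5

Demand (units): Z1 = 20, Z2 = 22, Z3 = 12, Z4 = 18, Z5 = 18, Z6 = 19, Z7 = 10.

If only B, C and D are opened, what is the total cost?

Total cost: 697

Each district is assigned to its cheapest site among the open ones.
{B, C, D}: Z1→B 5·20=100, Z2→C 6·22=132, Z3→C 2·12=24, Z4→C 2·18=36, Z5→D 8·18=144, Z6→B 7·19=133, Z7→D 5·10=50. Service 619; fixed 78; total 697.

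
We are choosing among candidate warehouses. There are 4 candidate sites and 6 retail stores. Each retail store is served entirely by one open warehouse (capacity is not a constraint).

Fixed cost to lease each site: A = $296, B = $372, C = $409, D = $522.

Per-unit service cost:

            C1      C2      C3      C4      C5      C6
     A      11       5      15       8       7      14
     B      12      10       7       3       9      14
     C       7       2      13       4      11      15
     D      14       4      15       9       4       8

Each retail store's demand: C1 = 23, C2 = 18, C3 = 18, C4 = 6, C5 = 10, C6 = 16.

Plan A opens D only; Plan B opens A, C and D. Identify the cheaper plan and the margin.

Plan A: {D}: C1→D 14·23=322, C2→D 4·18=72, C3→D 15·18=270, C4→D 9·6=54, C5→D 4·10=40, C6→D 8·16=128. Service 886; fixed 522; total 1408.
Plan B: {A, C, D}: C1→C 7·23=161, C2→C 2·18=36, C3→C 13·18=234, C4→C 4·6=24, C5→D 4·10=40, C6→D 8·16=128. Service 623; fixed 1227; total 1850.
Difference: |1408 − 1850| = 442.

Plan A is cheaper by 442.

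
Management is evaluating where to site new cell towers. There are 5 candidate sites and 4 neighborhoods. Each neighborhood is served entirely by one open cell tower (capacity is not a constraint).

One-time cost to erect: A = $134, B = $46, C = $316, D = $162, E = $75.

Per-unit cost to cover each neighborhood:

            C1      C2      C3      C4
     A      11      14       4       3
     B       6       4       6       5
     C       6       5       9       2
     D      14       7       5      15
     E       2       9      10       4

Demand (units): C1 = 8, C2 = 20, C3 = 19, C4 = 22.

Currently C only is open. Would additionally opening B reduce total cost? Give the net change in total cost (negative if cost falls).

Yes — net change −31 (cost falls by 31).

Current service cost with {C}: 363.
Adding B: each neighborhood re-picks its cheapest; new service cost 286, saving 77.
Extra fixed cost: 46. Net change = 46 − 77 = -31.
(Totals: 679 → 648.)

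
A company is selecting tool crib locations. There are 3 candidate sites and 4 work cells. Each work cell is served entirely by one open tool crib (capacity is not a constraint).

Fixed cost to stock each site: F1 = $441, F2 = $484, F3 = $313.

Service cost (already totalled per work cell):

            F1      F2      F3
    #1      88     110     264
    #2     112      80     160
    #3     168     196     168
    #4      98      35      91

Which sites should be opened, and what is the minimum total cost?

Open F2 only; minimum total cost 905.

For any fixed open set, each work cell goes to its cheapest open site; total = fixed + service.
{F2}: #1→F2 110, #2→F2 80, #3→F2 196, #4→F2 35. Service 421; fixed 484; total 905.
{F1}: service 466 + fixed 441 = 907
{F3}: service 683 + fixed 313 = 996
{F1, F2, F3}: #1→F1 88, #2→F2 80, #3→F1 168, #4→F2 35. Service 371; fixed 1238; total 1609.
No other subset beats 905.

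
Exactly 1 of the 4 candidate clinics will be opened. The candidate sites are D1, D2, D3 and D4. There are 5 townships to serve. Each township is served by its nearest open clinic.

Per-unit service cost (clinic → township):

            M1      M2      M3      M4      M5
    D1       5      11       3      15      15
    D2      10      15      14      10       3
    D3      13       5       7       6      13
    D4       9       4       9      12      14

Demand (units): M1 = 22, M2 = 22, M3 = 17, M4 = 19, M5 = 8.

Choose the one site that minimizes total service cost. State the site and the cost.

Choose D3 only; total service cost 733.

With exactly 1 open, each township uses its cheapest among the chosen.
{D3}: M1→D3 13·22=286, M2→D3 5·22=110, M3→D3 7·17=119, M4→D3 6·19=114, M5→D3 13·8=104. Service cost 733.
{D4}: service cost 779
{D1}: service cost 808
Among all 4 size-1 choices, {D3} is lowest.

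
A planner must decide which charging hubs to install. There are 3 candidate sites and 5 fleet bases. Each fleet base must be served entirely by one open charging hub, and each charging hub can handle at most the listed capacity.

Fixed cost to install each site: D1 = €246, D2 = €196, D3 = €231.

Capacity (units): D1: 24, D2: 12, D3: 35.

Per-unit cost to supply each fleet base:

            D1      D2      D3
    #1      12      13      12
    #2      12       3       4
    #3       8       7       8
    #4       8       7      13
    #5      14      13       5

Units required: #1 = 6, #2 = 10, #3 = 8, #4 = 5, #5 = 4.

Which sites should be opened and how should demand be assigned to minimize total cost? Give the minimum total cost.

Open {D3}: #1→D3 12·6=72, #2→D3 4·10=40, #3→D3 8·8=64, #4→D3 13·5=65, #5→D3 5·4=20.
Loads: D3 carries 33/35. Service 261; fixed 231; total 492.
Next best feasible plan costs 658.

Minimum total cost: 492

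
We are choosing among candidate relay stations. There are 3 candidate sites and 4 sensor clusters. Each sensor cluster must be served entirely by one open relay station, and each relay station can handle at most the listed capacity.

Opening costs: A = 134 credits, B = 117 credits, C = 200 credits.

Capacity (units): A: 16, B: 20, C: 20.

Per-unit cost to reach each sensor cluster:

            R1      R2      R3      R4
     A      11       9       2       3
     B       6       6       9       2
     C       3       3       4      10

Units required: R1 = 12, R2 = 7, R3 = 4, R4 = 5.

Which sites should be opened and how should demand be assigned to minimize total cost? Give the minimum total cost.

Minimum total cost: 388

Open {A, B}: R1→B 6·12=72, R2→B 6·7=42, R3→A 2·4=8, R4→A 3·5=15.
Loads: A carries 9/16, B carries 19/20. Service 137; fixed 251; total 388.
Next best feasible plan costs 404.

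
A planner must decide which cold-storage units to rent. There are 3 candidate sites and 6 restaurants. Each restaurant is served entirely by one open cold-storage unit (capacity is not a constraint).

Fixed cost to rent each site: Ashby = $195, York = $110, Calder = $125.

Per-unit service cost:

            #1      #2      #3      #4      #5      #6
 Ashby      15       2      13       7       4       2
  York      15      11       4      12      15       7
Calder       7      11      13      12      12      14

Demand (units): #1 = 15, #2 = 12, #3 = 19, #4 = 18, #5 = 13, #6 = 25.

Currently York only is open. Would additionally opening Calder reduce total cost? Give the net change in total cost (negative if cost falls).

Yes — net change −34 (cost falls by 34).

Current service cost with {York}: 1019.
Adding Calder: each restaurant re-picks its cheapest; new service cost 860, saving 159.
Extra fixed cost: 125. Net change = 125 − 159 = -34.
(Totals: 1129 → 1095.)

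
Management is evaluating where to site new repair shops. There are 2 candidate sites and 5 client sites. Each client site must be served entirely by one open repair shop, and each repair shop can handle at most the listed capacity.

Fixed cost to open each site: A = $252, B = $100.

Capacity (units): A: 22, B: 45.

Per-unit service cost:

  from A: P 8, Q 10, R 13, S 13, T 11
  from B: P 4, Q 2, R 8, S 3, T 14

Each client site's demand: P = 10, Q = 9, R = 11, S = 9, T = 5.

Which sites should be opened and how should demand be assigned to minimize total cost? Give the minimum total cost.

Minimum total cost: 343

Open {B}: P→B 4·10=40, Q→B 2·9=18, R→B 8·11=88, S→B 3·9=27, T→B 14·5=70.
Loads: B carries 44/45. Service 243; fixed 100; total 343.
Next best feasible plan costs 580.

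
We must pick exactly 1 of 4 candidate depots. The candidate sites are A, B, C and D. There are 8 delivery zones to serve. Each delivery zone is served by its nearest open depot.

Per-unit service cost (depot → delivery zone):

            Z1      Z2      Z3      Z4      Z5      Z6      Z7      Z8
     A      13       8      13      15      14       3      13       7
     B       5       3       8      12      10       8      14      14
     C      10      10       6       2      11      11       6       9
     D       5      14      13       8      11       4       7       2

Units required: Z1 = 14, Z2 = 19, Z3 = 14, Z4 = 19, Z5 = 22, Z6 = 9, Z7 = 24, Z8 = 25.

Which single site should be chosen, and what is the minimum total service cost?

Choose C only; total service cost 1162.

With exactly 1 open, each delivery zone uses its cheapest among the chosen.
{C}: Z1→C 10·14=140, Z2→C 10·19=190, Z3→C 6·14=84, Z4→C 2·19=38, Z5→C 11·22=242, Z6→C 11·9=99, Z7→C 6·24=144, Z8→C 9·25=225. Service cost 1162.
{D}: service cost 1166
{B}: service cost 1445
Among all 4 size-1 choices, {C} is lowest.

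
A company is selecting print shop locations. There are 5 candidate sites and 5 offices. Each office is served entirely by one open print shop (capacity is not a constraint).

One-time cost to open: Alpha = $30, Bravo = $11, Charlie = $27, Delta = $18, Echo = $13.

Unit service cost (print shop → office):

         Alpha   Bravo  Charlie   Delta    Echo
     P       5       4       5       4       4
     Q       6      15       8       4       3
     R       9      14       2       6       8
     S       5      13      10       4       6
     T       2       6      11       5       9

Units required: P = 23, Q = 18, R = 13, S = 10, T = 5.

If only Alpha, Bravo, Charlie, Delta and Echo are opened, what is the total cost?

Each office is assigned to its cheapest site among the open ones.
{Alpha, Bravo, Charlie, Delta, Echo}: P→Bravo 4·23=92, Q→Echo 3·18=54, R→Charlie 2·13=26, S→Delta 4·10=40, T→Alpha 2·5=10. Service 222; fixed 99; total 321.

Total cost: 321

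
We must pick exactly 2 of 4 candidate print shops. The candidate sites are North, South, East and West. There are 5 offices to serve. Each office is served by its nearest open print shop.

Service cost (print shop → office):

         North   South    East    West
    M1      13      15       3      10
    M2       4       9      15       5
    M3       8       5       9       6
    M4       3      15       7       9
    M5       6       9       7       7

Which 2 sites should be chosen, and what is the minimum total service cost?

With exactly 2 open, each office uses its cheapest among the chosen.
{North, East}: M1→East 3, M2→North 4, M3→North 8, M4→North 3, M5→North 6. Service cost 24.
{East, West}: service cost 28
{North, West}: service cost 29
Among all 6 size-2 choices, {North, East} is lowest.

Choose North and East; total service cost 24.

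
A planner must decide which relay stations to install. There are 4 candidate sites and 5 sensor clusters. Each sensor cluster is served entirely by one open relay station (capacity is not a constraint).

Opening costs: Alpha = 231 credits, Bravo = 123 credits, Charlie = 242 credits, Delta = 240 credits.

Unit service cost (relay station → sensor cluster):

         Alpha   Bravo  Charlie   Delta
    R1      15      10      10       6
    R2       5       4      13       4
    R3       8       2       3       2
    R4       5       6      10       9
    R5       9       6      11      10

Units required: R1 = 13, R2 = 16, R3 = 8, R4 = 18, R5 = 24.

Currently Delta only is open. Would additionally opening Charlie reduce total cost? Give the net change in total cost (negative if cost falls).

Current service cost with {Delta}: 560.
Adding Charlie: each sensor cluster re-picks its cheapest; new service cost 560, saving 0.
Extra fixed cost: 242. Net change = 242 − 0 = 242.
(Totals: 800 → 1042.)

No — net change +242 (cost rises by 242).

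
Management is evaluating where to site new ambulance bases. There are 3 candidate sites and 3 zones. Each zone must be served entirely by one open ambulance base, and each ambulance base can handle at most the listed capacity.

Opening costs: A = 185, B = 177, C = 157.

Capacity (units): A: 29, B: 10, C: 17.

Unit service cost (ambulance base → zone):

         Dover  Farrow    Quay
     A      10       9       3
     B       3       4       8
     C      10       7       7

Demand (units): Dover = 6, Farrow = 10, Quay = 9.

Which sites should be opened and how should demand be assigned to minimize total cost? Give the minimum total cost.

Open {A}: Dover→A 10·6=60, Farrow→A 9·10=90, Quay→A 3·9=27.
Loads: A carries 25/29. Service 177; fixed 185; total 362.
Next best feasible plan costs 489.

Minimum total cost: 362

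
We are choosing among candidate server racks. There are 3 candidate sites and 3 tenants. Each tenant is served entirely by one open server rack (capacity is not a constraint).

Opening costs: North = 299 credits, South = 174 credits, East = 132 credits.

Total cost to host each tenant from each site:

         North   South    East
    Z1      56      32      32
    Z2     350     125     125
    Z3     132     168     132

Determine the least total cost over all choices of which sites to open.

For any fixed open set, each tenant goes to its cheapest open site; total = fixed + service.
{East}: Z1→East 32, Z2→East 125, Z3→East 132. Service 289; fixed 132; total 421.
{South}: service 325 + fixed 174 = 499
{South, East}: service 289 + fixed 306 = 595
{North, South, East}: Z1→South 32, Z2→South 125, Z3→North 132. Service 289; fixed 605; total 894.
No other subset beats 421.

Minimum total cost: 421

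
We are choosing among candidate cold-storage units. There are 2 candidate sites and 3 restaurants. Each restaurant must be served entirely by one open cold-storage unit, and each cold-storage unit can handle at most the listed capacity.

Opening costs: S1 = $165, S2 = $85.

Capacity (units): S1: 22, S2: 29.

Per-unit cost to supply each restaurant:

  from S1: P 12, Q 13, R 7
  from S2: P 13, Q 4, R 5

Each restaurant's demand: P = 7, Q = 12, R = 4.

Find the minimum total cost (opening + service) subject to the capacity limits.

Minimum total cost: 244

Open {S2}: P→S2 13·7=91, Q→S2 4·12=48, R→S2 5·4=20.
Loads: S2 carries 23/29. Service 159; fixed 85; total 244.
Next best feasible plan costs 402.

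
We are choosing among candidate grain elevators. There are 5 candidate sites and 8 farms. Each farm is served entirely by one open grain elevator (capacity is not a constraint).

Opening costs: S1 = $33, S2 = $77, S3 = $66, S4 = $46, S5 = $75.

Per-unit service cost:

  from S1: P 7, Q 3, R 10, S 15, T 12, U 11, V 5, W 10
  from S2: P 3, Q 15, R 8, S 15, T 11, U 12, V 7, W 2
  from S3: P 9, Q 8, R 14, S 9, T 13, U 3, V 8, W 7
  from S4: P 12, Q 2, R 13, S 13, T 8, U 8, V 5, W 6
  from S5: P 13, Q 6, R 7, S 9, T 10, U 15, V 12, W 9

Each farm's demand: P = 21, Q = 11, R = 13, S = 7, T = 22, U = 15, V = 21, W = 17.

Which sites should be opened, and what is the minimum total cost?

Open S2, S3 and S4; minimum total cost 801.

For any fixed open set, each farm goes to its cheapest open site; total = fixed + service.
{S2, S3, S4}: P→S2 3·21=63, Q→S4 2·11=22, R→S2 8·13=104, S→S3 9·7=63, T→S4 8·22=176, U→S3 3·15=45, V→S4 5·21=105, W→S2 2·17=34. Service 612; fixed 189; total 801.
{S1, S2, S3, S4}: P→S2 3·21=63, Q→S4 2·11=22, R→S2 8·13=104, S→S3 9·7=63, T→S4 8·22=176, U→S3 3·15=45, V→S1 5·21=105, W→S2 2·17=34. Service 612; fixed 222; total 834.
{S2, S4}: service 715 + fixed 123 = 838
{S1, S2, S3, S4, S5}: P→S2 3·21=63, Q→S4 2·11=22, R→S5 7·13=91, S→S3 9·7=63, T→S4 8·22=176, U→S3 3·15=45, V→S1 5·21=105, W→S2 2·17=34. Service 599; fixed 297; total 896.
No other subset beats 801.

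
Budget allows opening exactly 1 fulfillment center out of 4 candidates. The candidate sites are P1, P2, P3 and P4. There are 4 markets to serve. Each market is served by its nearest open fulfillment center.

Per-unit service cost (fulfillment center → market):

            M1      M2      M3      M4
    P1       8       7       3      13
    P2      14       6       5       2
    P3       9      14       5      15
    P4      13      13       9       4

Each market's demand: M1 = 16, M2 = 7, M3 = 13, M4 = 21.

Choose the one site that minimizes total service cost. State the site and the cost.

Choose P2 only; total service cost 373.

With exactly 1 open, each market uses its cheapest among the chosen.
{P2}: M1→P2 14·16=224, M2→P2 6·7=42, M3→P2 5·13=65, M4→P2 2·21=42. Service cost 373.
{P1}: service cost 489
{P4}: service cost 500
Among all 4 size-1 choices, {P2} is lowest.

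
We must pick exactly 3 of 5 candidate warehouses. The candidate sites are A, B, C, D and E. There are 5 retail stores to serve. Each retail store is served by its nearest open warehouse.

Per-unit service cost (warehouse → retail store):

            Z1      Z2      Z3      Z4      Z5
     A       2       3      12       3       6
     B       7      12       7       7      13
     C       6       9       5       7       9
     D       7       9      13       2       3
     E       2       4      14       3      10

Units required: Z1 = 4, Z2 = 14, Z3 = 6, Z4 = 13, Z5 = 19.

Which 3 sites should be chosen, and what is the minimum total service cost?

With exactly 3 open, each retail store uses its cheapest among the chosen.
{A, C, D}: Z1→A 2·4=8, Z2→A 3·14=42, Z3→C 5·6=30, Z4→D 2·13=26, Z5→D 3·19=57. Service cost 163.
{A, B, D}: service cost 175
{C, D, E}: service cost 177
Among all 10 size-3 choices, {A, C, D} is lowest.

Choose A, C and D; total service cost 163.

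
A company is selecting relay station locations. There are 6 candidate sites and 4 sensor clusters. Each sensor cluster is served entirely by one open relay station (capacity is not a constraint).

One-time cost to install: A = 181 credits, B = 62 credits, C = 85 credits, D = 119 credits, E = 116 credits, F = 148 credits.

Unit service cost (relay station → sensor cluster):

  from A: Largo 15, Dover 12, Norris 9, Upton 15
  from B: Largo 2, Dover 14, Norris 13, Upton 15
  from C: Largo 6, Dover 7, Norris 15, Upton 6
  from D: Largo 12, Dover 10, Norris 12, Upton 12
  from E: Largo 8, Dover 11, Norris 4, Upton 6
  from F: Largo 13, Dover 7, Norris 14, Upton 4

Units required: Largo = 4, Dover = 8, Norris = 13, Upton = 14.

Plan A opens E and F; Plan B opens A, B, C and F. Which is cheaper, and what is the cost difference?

Plan A: {E, F}: Largo→E 8·4=32, Dover→F 7·8=56, Norris→E 4·13=52, Upton→F 4·14=56. Service 196; fixed 264; total 460.
Plan B: {A, B, C, F}: Largo→B 2·4=8, Dover→C 7·8=56, Norris→A 9·13=117, Upton→F 4·14=56. Service 237; fixed 476; total 713.
Difference: |460 − 713| = 253.

Plan A is cheaper by 253.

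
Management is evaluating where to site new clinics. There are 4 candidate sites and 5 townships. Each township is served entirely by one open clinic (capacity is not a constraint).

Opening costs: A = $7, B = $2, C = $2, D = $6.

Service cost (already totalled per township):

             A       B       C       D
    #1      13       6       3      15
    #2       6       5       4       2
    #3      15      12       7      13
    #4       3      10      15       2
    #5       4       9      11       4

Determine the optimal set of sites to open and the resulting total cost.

For any fixed open set, each township goes to its cheapest open site; total = fixed + service.
{C, D}: #1→C 3, #2→D 2, #3→C 7, #4→D 2, #5→D 4. Service 18; fixed 8; total 26.
{B, C, D}: #1→C 3, #2→D 2, #3→C 7, #4→D 2, #5→D 4. Service 18; fixed 10; total 28.
{A, C}: #1→C 3, #2→C 4, #3→C 7, #4→A 3, #5→A 4. Service 21; fixed 9; total 30.
{A, B, C, D}: service 18 + fixed 17 = 35
No other subset beats 26.

Open C and D; minimum total cost 26.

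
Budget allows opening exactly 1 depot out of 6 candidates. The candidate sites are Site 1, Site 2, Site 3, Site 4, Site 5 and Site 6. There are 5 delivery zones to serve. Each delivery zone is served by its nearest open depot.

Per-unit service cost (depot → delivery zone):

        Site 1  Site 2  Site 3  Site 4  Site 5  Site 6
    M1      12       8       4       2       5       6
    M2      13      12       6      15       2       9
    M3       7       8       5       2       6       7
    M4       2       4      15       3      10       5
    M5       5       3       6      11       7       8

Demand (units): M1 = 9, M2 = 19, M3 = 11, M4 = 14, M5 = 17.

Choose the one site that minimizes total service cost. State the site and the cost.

With exactly 1 open, each delivery zone uses its cheapest among the chosen.
{Site 5}: M1→Site 5 5·9=45, M2→Site 5 2·19=38, M3→Site 5 6·11=66, M4→Site 5 10·14=140, M5→Site 5 7·17=119. Service cost 408.
{Site 2}: service cost 495
{Site 6}: service cost 508
Among all 6 size-1 choices, {Site 5} is lowest.

Choose Site 5 only; total service cost 408.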